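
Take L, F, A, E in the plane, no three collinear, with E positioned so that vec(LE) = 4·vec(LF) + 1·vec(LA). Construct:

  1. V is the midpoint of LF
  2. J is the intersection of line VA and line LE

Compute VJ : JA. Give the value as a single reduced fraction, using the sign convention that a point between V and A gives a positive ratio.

VJ:JA = 1/8

Choose coordinates L = (0, 0), F = (1, 0), A = (0, 1), E = (4, 1).
1. V is the midpoint of LF ⇒ V = (1/2, 0)
2. J is the intersection of line VA and line LE ⇒ J = (4/9, 1/9)
J = V + t·(A−V) with t = 1/9, so VJ:JA = t:(1−t) = 1/9:8/9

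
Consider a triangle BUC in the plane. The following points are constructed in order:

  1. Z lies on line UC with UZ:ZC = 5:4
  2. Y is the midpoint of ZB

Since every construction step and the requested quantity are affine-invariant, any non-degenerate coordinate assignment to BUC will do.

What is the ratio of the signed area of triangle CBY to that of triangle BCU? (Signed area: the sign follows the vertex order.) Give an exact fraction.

Set B = (0, 0), U = (1, 0), C = (0, 1); any affine frame gives the same invariant.
1. Z lies on line UC with UZ:ZC = 5:4 ⇒ Z = (4/9, 5/9)
2. Y is the midpoint of ZB ⇒ Y = (2/9, 5/18)
2·[CBY] = 2/9, 2·[BCU] = -1
[CBY]:[BCU] = 2/9:-1 = -2/9

[CBY]:[BCU] = -2/9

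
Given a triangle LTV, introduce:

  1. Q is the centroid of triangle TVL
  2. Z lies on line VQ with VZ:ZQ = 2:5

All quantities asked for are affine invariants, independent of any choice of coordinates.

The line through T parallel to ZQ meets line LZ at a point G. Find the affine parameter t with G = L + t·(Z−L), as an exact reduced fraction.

t = 2

Work in coordinates with L = (0, 0), T = (1, 0), V = (0, 1).
1. Q is the centroid of triangle TVL ⇒ Q = (1/3, 1/3)
2. Z lies on line VQ with VZ:ZQ = 2:5 ⇒ Z = (2/21, 17/21)
through T parallel to ZQ: direction (5/21, -10/21); meets LZ at G = (4/21, 34/21)
G = L + t·(Z−L) with t = 2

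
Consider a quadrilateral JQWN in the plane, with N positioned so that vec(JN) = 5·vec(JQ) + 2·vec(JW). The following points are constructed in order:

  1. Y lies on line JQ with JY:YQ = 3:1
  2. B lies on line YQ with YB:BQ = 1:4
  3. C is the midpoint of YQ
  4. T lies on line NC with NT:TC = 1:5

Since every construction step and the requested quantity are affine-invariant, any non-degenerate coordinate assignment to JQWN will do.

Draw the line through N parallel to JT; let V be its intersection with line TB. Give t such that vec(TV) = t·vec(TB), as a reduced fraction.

Choose coordinates J = (0, 0), Q = (1, 0), W = (0, 1), N = (5, 2).
1. Y lies on line JQ with JY:YQ = 3:1 ⇒ Y = (3/4, 0)
2. B lies on line YQ with YB:BQ = 1:4 ⇒ B = (4/5, 0)
3. C is the midpoint of YQ ⇒ C = (7/8, 0)
4. T lies on line NC with NT:TC = 1:5 ⇒ T = (69/16, 5/3)
through N parallel to JT: direction (69/16, 5/3); meets TB at V = (13007/2560, 65/32)
V = T + t·(B−T) with t = -7/32

t = -7/32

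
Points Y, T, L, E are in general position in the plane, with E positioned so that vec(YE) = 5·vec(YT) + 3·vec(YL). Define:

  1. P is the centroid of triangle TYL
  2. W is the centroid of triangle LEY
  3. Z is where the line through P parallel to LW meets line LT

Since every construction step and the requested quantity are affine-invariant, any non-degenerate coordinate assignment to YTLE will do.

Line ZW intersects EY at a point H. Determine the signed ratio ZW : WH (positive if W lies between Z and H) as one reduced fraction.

ZW:WH = -14/15

Assign Y = (0, 0), T = (1, 0), L = (0, 1), E = (5, 3) — the answer is frame-independent, so this choice is without loss of generality.
1. P is the centroid of triangle TYL ⇒ P = (1/3, 1/3)
2. W is the centroid of triangle LEY ⇒ W = (5/3, 4/3)
3. Z is where the line through P parallel to LW meets line LT ⇒ Z = (11/18, 7/18)
line ZW meets EY at H = (15/28, 9/28)
W = Z + t·(H−Z) with t = -14, so ZW:WH = -14:15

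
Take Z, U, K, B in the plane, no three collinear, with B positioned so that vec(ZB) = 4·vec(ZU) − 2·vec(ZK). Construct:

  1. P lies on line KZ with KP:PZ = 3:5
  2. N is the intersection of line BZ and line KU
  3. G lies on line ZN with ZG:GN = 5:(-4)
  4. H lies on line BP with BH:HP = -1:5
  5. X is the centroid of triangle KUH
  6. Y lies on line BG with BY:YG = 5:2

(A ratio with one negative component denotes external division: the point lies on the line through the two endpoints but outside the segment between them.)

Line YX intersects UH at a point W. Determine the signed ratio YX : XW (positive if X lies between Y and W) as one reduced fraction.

YX:XW = 224/43

Assign Z = (0, 0), U = (1, 0), K = (0, 1), B = (4, -2) — the answer is frame-independent, so this choice is without loss of generality.
1. P lies on line KZ with KP:PZ = 3:5 ⇒ P = (0, 5/8)
2. N is the intersection of line BZ and line KU ⇒ N = (2, -1)
3. G lies on line ZN with ZG:GN = 5:(-4) ⇒ G = (10, -5)
4. H lies on line BP with BH:HP = -1:5 ⇒ H = (5, -85/32)
5. X is the centroid of triangle KUH ⇒ X = (2, -53/96)
6. Y lies on line BG with BY:YG = 5:2 ⇒ Y = (58/7, -29/7)
line YX meets UH at W = (311/392, 6885/50176)
X = Y + t·(W−Y) with t = 224/267, so YX:XW = 224/267:43/267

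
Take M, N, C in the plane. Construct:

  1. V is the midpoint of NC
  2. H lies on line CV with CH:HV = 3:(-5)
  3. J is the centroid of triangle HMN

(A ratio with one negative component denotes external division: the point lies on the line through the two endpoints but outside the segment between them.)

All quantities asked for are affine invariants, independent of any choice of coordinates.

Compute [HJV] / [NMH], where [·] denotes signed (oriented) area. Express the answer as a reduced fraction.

[HJV]:[NMH] = -5/21

Work in coordinates with M = (0, 0), N = (1, 0), C = (0, 1).
1. V is the midpoint of NC ⇒ V = (1/2, 1/2)
2. H lies on line CV with CH:HV = 3:(-5) ⇒ H = (-3/4, 7/4)
3. J is the centroid of triangle HMN ⇒ J = (1/12, 7/12)
2·[HJV] = 5/12, 2·[NMH] = -7/4
[HJV]:[NMH] = 5/12:-7/4 = -5/21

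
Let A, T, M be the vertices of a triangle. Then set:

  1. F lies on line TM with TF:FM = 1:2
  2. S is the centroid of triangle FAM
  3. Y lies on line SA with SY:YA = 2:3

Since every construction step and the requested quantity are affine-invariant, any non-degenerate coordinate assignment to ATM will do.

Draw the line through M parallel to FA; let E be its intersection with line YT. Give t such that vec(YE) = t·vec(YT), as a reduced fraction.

Work in coordinates with A = (0, 0), T = (1, 0), M = (0, 1).
1. F lies on line TM with TF:FM = 1:2 ⇒ F = (2/3, 1/3)
2. S is the centroid of triangle FAM ⇒ S = (2/9, 4/9)
3. Y lies on line SA with SY:YA = 2:3 ⇒ Y = (2/15, 4/15)
through M parallel to FA: direction (-2/3, -1/3); meets YT at E = (-6/7, 4/7)
E = Y + t·(T−Y) with t = -8/7

t = -8/7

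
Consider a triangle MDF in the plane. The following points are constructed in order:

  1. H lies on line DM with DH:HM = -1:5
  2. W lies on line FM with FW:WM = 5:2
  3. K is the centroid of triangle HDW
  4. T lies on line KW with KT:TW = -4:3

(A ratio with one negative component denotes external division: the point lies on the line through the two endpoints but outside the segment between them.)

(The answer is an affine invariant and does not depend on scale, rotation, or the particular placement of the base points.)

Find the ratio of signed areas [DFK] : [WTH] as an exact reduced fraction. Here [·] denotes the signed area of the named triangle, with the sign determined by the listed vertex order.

Choose coordinates M = (0, 0), D = (1, 0), F = (0, 1).
1. H lies on line DM with DH:HM = -1:5 ⇒ H = (5/4, 0)
2. W lies on line FM with FW:WM = 5:2 ⇒ W = (0, 2/7)
3. K is the centroid of triangle HDW ⇒ K = (3/4, 2/21)
4. T lies on line KW with KT:TW = -4:3 ⇒ T = (-9/4, 6/7)
2·[DFK] = 13/84, 2·[WTH] = -1/14
[DFK]:[WTH] = 13/84:-1/14 = -13/6

[DFK]:[WTH] = -13/6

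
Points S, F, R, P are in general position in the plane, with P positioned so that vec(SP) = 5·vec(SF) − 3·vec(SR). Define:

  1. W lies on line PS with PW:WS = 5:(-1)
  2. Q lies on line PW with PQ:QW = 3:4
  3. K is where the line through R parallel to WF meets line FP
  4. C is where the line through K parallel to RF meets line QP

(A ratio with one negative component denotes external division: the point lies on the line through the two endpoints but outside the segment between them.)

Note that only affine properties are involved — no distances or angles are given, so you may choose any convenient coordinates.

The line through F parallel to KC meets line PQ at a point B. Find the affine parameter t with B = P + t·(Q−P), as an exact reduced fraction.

t = 14/15

Assign S = (0, 0), F = (1, 0), R = (0, 1), P = (5, -3) — the answer is frame-independent, so this choice is without loss of generality.
1. W lies on line PS with PW:WS = 5:(-1) ⇒ W = (-5/4, 3/4)
2. Q lies on line PW with PQ:QW = 3:4 ⇒ Q = (65/28, -39/28)
3. K is where the line through R parallel to WF meets line FP ⇒ K = (-3/5, 6/5)
4. C is where the line through K parallel to RF meets line QP ⇒ C = (3/2, -9/10)
through F parallel to KC: direction (21/10, -21/10); meets PQ at B = (5/2, -3/2)
B = P + t·(Q−P) with t = 14/15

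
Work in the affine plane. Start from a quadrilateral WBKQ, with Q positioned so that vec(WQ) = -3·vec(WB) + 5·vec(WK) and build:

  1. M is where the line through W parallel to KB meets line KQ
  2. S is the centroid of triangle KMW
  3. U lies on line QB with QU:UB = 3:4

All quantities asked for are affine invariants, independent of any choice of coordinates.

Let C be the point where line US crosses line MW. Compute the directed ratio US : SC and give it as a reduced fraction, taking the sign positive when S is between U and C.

Assign W = (0, 0), B = (1, 0), K = (0, 1), Q = (-3, 5) — the answer is frame-independent, so this choice is without loss of generality.
1. M is where the line through W parallel to KB meets line KQ ⇒ M = (3, -3)
2. S is the centroid of triangle KMW ⇒ S = (1, -2/3)
3. U lies on line QB with QU:UB = 3:4 ⇒ U = (-9/7, 20/7)
line US meets MW at C = (21/13, -21/13)
S = U + t·(C−U) with t = 26/33, so US:SC = 26/33:7/33

US:SC = 26/7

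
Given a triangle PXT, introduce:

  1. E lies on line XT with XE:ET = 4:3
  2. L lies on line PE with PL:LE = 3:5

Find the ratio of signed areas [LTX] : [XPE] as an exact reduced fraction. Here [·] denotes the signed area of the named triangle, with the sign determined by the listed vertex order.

Choose coordinates P = (0, 0), X = (1, 0), T = (0, 1).
1. E lies on line XT with XE:ET = 4:3 ⇒ E = (3/7, 4/7)
2. L lies on line PE with PL:LE = 3:5 ⇒ L = (9/56, 3/14)
2·[LTX] = -5/8, 2·[XPE] = -4/7
[LTX]:[XPE] = -5/8:-4/7 = 35/32

[LTX]:[XPE] = 35/32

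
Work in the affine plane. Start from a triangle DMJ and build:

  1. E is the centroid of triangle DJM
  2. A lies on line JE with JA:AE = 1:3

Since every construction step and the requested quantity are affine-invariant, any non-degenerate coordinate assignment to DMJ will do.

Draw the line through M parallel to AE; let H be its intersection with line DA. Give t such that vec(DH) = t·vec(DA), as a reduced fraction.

t = 2

Assign D = (0, 0), M = (1, 0), J = (0, 1) — the answer is frame-independent, so this choice is without loss of generality.
1. E is the centroid of triangle DJM ⇒ E = (1/3, 1/3)
2. A lies on line JE with JA:AE = 1:3 ⇒ A = (1/12, 5/6)
through M parallel to AE: direction (1/4, -1/2); meets DA at H = (1/6, 5/3)
H = D + t·(A−D) with t = 2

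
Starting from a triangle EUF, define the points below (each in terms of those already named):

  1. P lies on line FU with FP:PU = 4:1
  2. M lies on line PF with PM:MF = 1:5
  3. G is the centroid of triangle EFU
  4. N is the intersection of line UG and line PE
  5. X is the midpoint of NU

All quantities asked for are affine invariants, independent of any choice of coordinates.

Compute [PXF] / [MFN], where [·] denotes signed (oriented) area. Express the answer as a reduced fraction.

[PXF]:[MFN] = -3/5

Assign E = (0, 0), U = (1, 0), F = (0, 1) — the answer is frame-independent, so this choice is without loss of generality.
1. P lies on line FU with FP:PU = 4:1 ⇒ P = (4/5, 1/5)
2. M lies on line PF with PM:MF = 1:5 ⇒ M = (2/3, 1/3)
3. G is the centroid of triangle EFU ⇒ G = (1/3, 1/3)
4. N is the intersection of line UG and line PE ⇒ N = (2/3, 1/6)
5. X is the midpoint of NU ⇒ X = (5/6, 1/12)
2·[PXF] = -1/15, 2·[MFN] = 1/9
[PXF]:[MFN] = -1/15:1/9 = -3/5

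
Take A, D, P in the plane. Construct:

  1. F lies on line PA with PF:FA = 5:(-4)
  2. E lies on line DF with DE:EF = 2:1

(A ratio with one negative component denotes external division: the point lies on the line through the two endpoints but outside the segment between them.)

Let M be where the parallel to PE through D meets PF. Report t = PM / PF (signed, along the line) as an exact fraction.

Assign A = (0, 0), D = (1, 0), P = (0, 1) — the answer is frame-independent, so this choice is without loss of generality.
1. F lies on line PA with PF:FA = 5:(-4) ⇒ F = (0, -4)
2. E lies on line DF with DE:EF = 2:1 ⇒ E = (1/3, -8/3)
through D parallel to PE: direction (1/3, -11/3); meets PF at M = (0, 11)
M = P + t·(F−P) with t = -2

t = -2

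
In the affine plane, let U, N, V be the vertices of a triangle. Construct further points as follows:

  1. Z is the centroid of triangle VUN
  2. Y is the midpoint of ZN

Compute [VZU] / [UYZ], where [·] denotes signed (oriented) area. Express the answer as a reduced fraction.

[VZU]:[UYZ] = -2

Set U = (0, 0), N = (1, 0), V = (0, 1); any affine frame gives the same invariant.
1. Z is the centroid of triangle VUN ⇒ Z = (1/3, 1/3)
2. Y is the midpoint of ZN ⇒ Y = (2/3, 1/6)
2·[VZU] = -1/3, 2·[UYZ] = 1/6
[VZU]:[UYZ] = -1/3:1/6 = -2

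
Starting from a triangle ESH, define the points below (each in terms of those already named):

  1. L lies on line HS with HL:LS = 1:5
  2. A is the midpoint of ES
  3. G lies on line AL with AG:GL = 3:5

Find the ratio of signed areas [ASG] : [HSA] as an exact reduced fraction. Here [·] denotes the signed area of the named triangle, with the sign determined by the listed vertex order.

[ASG]:[HSA] = -5/16

Work in coordinates with E = (0, 0), S = (1, 0), H = (0, 1).
1. L lies on line HS with HL:LS = 1:5 ⇒ L = (1/6, 5/6)
2. A is the midpoint of ES ⇒ A = (1/2, 0)
3. G lies on line AL with AG:GL = 3:5 ⇒ G = (3/8, 5/16)
2·[ASG] = 5/32, 2·[HSA] = -1/2
[ASG]:[HSA] = 5/32:-1/2 = -5/16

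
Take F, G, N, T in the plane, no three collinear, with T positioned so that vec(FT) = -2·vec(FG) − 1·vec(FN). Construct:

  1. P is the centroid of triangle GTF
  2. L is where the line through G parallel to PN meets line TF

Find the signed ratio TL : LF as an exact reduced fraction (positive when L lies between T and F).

Work in coordinates with F = (0, 0), G = (1, 0), N = (0, 1), T = (-2, -1).
1. P is the centroid of triangle GTF ⇒ P = (-1/3, -1/3)
2. L is where the line through G parallel to PN meets line TF ⇒ L = (8/7, 4/7)
L = T + t·(F−T) with t = 11/7, so TL:LF = t:(1−t) = 11/7:-4/7

TL:LF = -11/4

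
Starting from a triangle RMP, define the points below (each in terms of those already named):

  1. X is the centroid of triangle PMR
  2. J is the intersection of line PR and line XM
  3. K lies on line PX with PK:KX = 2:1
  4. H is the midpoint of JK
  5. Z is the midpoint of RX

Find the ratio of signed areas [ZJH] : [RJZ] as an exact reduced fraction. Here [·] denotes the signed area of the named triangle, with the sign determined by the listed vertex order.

[ZJH]:[RJZ] = 1/2

Work in coordinates with R = (0, 0), M = (1, 0), P = (0, 1).
1. X is the centroid of triangle PMR ⇒ X = (1/3, 1/3)
2. J is the intersection of line PR and line XM ⇒ J = (0, 1/2)
3. K lies on line PX with PK:KX = 2:1 ⇒ K = (2/9, 5/9)
4. H is the midpoint of JK ⇒ H = (1/9, 19/36)
5. Z is the midpoint of RX ⇒ Z = (1/6, 1/6)
2·[ZJH] = -1/24, 2·[RJZ] = -1/12
[ZJH]:[RJZ] = -1/24:-1/12 = 1/2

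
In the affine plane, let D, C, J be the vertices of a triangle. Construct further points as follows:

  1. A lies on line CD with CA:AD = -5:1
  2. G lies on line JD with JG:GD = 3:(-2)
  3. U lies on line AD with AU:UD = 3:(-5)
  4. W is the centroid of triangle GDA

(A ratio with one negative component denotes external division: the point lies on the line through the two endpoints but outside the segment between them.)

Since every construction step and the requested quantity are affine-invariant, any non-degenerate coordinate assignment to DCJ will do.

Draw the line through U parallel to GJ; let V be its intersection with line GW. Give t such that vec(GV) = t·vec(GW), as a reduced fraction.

Set D = (0, 0), C = (1, 0), J = (0, 1); any affine frame gives the same invariant.
1. A lies on line CD with CA:AD = -5:1 ⇒ A = (-1/4, 0)
2. G lies on line JD with JG:GD = 3:(-2) ⇒ G = (0, -2)
3. U lies on line AD with AU:UD = 3:(-5) ⇒ U = (-5/8, 0)
4. W is the centroid of triangle GDA ⇒ W = (-1/12, -2/3)
through U parallel to GJ: direction (0, 3); meets GW at V = (-5/8, 8)
V = G + t·(W−G) with t = 15/2

t = 15/2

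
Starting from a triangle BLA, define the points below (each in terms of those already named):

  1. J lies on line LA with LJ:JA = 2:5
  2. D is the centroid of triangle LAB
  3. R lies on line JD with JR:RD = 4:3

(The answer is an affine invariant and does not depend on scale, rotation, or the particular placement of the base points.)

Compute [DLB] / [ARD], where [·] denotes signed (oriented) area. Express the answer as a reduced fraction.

Work in coordinates with B = (0, 0), L = (1, 0), A = (0, 1).
1. J lies on line LA with LJ:JA = 2:5 ⇒ J = (5/7, 2/7)
2. D is the centroid of triangle LAB ⇒ D = (1/3, 1/3)
3. R lies on line JD with JR:RD = 4:3 ⇒ R = (73/147, 46/147)
2·[DLB] = -1/3, 2·[ARD] = -5/49
[DLB]:[ARD] = -1/3:-5/49 = 49/15

[DLB]:[ARD] = 49/15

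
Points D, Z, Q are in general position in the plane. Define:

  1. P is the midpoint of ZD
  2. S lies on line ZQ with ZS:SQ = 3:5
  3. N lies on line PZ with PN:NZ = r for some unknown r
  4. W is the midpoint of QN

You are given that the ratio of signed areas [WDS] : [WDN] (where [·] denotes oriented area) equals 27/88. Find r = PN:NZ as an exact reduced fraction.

r = 5

Work in coordinates with D = (0, 0), Z = (1, 0), Q = (0, 1).
1. P is the midpoint of ZD ⇒ P = (1/2, 0)
2. S lies on line ZQ with ZS:SQ = 3:5 ⇒ S = (5/8, 3/8)
3. With PN:NZ = r, write λ = r/(r+1) so N = P + λ·(Z−P); N is affine-linear in λ
4. W is the midpoint of QN ⇒ W is an affine combination of earlier points and hence also affine-linear in λ
Every point depending on N is an affine combination of N and λ-independent points, so each such coordinate is linear in λ; the λ² term in each signed area is a multiple of (Z−P)×(Z−P) = 0, so 2·[WDS] and 2·[WDN] are each linear in λ. Evaluating at λ=0 and λ=1:
  2·[WDS] = -3/32·λ + 7/32,   2·[WDN] = 1/4·λ + 1/4
So [WDS]:[WDN] = (-3/32·λ + 7/32) / (1/4·λ + 1/4). Setting this equal to 27/88:
  -3/32·λ + 7/32 = 27/88·(1/4·λ + 1/4)  ⇒  λ = 5/6
Then r = λ/(1−λ) = (5/6)/(1/6) = 5. Check: with r = 5, N = (11/12, 0) and [WDS]:[WDN] = 27/88 as required.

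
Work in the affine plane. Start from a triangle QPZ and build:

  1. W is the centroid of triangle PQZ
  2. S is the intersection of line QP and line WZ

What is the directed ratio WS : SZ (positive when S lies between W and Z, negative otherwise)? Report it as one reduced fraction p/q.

Assign Q = (0, 0), P = (1, 0), Z = (0, 1) — the answer is frame-independent, so this choice is without loss of generality.
1. W is the centroid of triangle PQZ ⇒ W = (1/3, 1/3)
2. S is the intersection of line QP and line WZ ⇒ S = (1/2, 0)
S = W + t·(Z−W) with t = -1/2, so WS:SZ = t:(1−t) = -1/2:3/2

WS:SZ = -1/3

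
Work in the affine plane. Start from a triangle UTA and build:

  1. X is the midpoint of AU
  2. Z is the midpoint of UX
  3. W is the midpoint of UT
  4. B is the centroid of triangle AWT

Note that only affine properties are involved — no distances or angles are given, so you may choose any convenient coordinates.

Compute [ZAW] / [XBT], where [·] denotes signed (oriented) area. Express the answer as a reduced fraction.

Work in coordinates with U = (0, 0), T = (1, 0), A = (0, 1).
1. X is the midpoint of AU ⇒ X = (0, 1/2)
2. Z is the midpoint of UX ⇒ Z = (0, 1/4)
3. W is the midpoint of UT ⇒ W = (1/2, 0)
4. B is the centroid of triangle AWT ⇒ B = (1/2, 1/3)
2·[ZAW] = -3/8, 2·[XBT] = -1/12
[ZAW]:[XBT] = -3/8:-1/12 = 9/2

[ZAW]:[XBT] = 9/2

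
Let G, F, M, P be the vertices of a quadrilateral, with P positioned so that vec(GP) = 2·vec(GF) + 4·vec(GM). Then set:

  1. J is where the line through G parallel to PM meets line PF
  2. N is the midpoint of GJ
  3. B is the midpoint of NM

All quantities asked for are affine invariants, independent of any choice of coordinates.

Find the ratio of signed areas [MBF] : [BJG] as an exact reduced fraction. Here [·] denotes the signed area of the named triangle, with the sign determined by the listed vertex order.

Set G = (0, 0), F = (1, 0), M = (0, 1), P = (2, 4); any affine frame gives the same invariant.
1. J is where the line through G parallel to PM meets line PF ⇒ J = (8/5, 12/5)
2. N is the midpoint of GJ ⇒ N = (4/5, 6/5)
3. B is the midpoint of NM ⇒ B = (2/5, 11/10)
2·[MBF] = -1/2, 2·[BJG] = -4/5
[MBF]:[BJG] = -1/2:-4/5 = 5/8

[MBF]:[BJG] = 5/8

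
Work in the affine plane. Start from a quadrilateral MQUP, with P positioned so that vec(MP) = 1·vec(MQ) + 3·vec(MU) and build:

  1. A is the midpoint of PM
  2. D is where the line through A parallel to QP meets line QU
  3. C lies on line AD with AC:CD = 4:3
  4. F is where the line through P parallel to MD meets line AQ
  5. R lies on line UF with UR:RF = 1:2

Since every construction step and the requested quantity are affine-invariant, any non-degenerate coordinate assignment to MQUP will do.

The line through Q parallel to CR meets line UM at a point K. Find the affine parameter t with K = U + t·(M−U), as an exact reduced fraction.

Choose coordinates M = (0, 0), Q = (1, 0), U = (0, 1), P = (1, 3).
1. A is the midpoint of PM ⇒ A = (1/2, 3/2)
2. D is where the line through A parallel to QP meets line QU ⇒ D = (1/2, 1/2)
3. C lies on line AD with AC:CD = 4:3 ⇒ C = (1/2, 13/14)
4. F is where the line through P parallel to MD meets line AQ ⇒ F = (1/4, 9/4)
5. R lies on line UF with UR:RF = 1:2 ⇒ R = (1/12, 17/12)
through Q parallel to CR: direction (-5/12, 41/84); meets UM at K = (0, 41/35)
K = U + t·(M−U) with t = -6/35

t = -6/35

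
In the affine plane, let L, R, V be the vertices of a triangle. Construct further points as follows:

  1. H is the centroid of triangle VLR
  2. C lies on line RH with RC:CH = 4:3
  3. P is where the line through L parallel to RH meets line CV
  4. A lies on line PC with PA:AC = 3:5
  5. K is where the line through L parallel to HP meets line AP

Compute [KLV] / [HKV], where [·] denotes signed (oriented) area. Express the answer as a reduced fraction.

[KLV]:[HKV] = -13/3

Set L = (0, 0), R = (1, 0), V = (0, 1); any affine frame gives the same invariant.
1. H is the centroid of triangle VLR ⇒ H = (1/3, 1/3)
2. C lies on line RH with RC:CH = 4:3 ⇒ C = (13/21, 4/21)
3. P is where the line through L parallel to RH meets line CV ⇒ P = (26/21, -13/21)
4. A lies on line PC with PA:AC = 3:5 ⇒ A = (169/168, -53/168)
5. K is where the line through L parallel to HP meets line AP ⇒ K = (247/63, -260/63)
2·[KLV] = -247/63, 2·[HKV] = 19/21
[KLV]:[HKV] = -247/63:19/21 = -13/3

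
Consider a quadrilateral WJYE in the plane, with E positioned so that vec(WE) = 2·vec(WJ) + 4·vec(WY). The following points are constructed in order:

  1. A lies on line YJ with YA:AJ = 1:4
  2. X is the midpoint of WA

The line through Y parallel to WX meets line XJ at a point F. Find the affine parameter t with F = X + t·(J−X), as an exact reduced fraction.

t = -1/4

Choose coordinates W = (0, 0), J = (1, 0), Y = (0, 1), E = (2, 4).
1. A lies on line YJ with YA:AJ = 1:4 ⇒ A = (1/5, 4/5)
2. X is the midpoint of WA ⇒ X = (1/10, 2/5)
through Y parallel to WX: direction (1/10, 2/5); meets XJ at F = (-1/8, 1/2)
F = X + t·(J−X) with t = -1/4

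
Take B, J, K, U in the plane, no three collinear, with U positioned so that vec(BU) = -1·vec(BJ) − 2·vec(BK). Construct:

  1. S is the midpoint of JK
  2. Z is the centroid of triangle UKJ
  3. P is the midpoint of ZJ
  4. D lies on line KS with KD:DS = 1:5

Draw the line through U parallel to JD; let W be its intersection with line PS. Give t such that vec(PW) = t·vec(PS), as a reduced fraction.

Assign B = (0, 0), J = (1, 0), K = (0, 1), U = (-1, -2) — the answer is frame-independent, so this choice is without loss of generality.
1. S is the midpoint of JK ⇒ S = (1/2, 1/2)
2. Z is the centroid of triangle UKJ ⇒ Z = (0, -1/3)
3. P is the midpoint of ZJ ⇒ P = (1/2, -1/6)
4. D lies on line KS with KD:DS = 1:5 ⇒ D = (1/12, 11/12)
through U parallel to JD: direction (-11/12, 11/12); meets PS at W = (1/2, -7/2)
W = P + t·(S−P) with t = -5

t = -5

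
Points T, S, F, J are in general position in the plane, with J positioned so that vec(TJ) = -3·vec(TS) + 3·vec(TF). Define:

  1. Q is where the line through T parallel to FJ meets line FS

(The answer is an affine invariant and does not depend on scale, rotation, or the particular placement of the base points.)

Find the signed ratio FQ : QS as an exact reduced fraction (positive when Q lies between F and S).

FQ:QS = -3/2

Choose coordinates T = (0, 0), S = (1, 0), F = (0, 1), J = (-3, 3).
1. Q is where the line through T parallel to FJ meets line FS ⇒ Q = (3, -2)
Q = F + t·(S−F) with t = 3, so FQ:QS = t:(1−t) = 3:-2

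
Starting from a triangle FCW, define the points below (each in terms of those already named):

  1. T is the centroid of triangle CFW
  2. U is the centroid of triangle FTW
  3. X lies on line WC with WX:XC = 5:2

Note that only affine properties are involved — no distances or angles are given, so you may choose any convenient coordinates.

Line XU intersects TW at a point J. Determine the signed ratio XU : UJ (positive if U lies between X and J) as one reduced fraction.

XU:UJ = -22/7

Work in coordinates with F = (0, 0), C = (1, 0), W = (0, 1).
1. T is the centroid of triangle CFW ⇒ T = (1/3, 1/3)
2. U is the centroid of triangle FTW ⇒ U = (1/9, 4/9)
3. X lies on line WC with WX:XC = 5:2 ⇒ X = (5/7, 2/7)
line XU meets TW at J = (10/33, 13/33)
U = X + t·(J−X) with t = 22/15, so XU:UJ = 22/15:-7/15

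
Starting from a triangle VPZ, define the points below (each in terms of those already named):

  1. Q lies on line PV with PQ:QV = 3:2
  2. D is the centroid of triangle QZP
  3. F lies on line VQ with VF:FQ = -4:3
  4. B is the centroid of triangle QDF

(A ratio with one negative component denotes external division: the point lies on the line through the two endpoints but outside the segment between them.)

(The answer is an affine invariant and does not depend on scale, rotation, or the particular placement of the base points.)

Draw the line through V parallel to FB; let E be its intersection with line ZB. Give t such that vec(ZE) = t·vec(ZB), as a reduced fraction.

Set V = (0, 0), P = (1, 0), Z = (0, 1); any affine frame gives the same invariant.
1. Q lies on line PV with PQ:QV = 3:2 ⇒ Q = (2/5, 0)
2. D is the centroid of triangle QZP ⇒ D = (7/15, 1/3)
3. F lies on line VQ with VF:FQ = -4:3 ⇒ F = (8/5, 0)
4. B is the centroid of triangle QDF ⇒ B = (37/45, 1/9)
through V parallel to FB: direction (-7/9, 1/9); meets ZB at E = (259/243, -37/243)
E = Z + t·(B−Z) with t = 35/27

t = 35/27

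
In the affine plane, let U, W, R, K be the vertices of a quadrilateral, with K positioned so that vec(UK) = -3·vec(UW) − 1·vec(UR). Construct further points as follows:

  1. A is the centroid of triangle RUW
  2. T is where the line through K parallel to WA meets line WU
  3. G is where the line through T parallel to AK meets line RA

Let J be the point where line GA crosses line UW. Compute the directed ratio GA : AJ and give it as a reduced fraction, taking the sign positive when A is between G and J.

GA:AJ = 9/2

Choose coordinates U = (0, 0), W = (1, 0), R = (0, 1), K = (-3, -1).
1. A is the centroid of triangle RUW ⇒ A = (1/3, 1/3)
2. T is where the line through K parallel to WA meets line WU ⇒ T = (-5, 0)
3. G is where the line through T parallel to AK meets line RA ⇒ G = (-5/12, 11/6)
line GA meets UW at J = (1/2, 0)
A = G + t·(J−G) with t = 9/11, so GA:AJ = 9/11:2/11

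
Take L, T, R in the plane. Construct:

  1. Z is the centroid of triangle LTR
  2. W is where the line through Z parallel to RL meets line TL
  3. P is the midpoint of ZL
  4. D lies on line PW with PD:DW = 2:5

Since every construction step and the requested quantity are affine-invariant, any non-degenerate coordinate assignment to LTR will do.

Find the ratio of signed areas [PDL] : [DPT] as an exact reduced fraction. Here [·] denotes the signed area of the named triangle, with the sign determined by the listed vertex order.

[PDL]:[DPT] = 1/2

Choose coordinates L = (0, 0), T = (1, 0), R = (0, 1).
1. Z is the centroid of triangle LTR ⇒ Z = (1/3, 1/3)
2. W is where the line through Z parallel to RL meets line TL ⇒ W = (1/3, 0)
3. P is the midpoint of ZL ⇒ P = (1/6, 1/6)
4. D lies on line PW with PD:DW = 2:5 ⇒ D = (3/14, 5/42)
2·[PDL] = -1/63, 2·[DPT] = -2/63
[PDL]:[DPT] = -1/63:-2/63 = 1/2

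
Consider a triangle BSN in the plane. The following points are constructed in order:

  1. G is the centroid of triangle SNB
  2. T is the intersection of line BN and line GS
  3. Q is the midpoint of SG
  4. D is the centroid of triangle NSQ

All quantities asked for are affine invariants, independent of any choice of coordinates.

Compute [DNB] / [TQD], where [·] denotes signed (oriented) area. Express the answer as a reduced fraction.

[DNB]:[TQD] = 5

Choose coordinates B = (0, 0), S = (1, 0), N = (0, 1).
1. G is the centroid of triangle SNB ⇒ G = (1/3, 1/3)
2. T is the intersection of line BN and line GS ⇒ T = (0, 1/2)
3. Q is the midpoint of SG ⇒ Q = (2/3, 1/6)
4. D is the centroid of triangle NSQ ⇒ D = (5/9, 7/18)
2·[DNB] = 5/9, 2·[TQD] = 1/9
[DNB]:[TQD] = 5/9:1/9 = 5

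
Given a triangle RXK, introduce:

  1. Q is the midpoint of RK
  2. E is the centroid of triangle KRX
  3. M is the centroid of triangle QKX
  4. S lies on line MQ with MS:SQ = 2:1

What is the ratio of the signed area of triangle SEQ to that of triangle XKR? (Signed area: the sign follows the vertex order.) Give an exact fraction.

Work in coordinates with R = (0, 0), X = (1, 0), K = (0, 1).
1. Q is the midpoint of RK ⇒ Q = (0, 1/2)
2. E is the centroid of triangle KRX ⇒ E = (1/3, 1/3)
3. M is the centroid of triangle QKX ⇒ M = (1/3, 1/2)
4. S lies on line MQ with MS:SQ = 2:1 ⇒ S = (1/9, 1/2)
2·[SEQ] = -1/54, 2·[XKR] = 1
[SEQ]:[XKR] = -1/54:1 = -1/54

[SEQ]:[XKR] = -1/54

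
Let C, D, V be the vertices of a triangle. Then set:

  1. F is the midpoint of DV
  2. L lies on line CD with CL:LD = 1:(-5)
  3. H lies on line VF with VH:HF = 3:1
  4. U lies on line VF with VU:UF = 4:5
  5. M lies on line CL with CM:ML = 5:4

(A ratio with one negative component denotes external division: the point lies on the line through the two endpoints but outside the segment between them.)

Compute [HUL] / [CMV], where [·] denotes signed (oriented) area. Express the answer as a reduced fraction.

[HUL]:[CMV] = -11/8

Assign C = (0, 0), D = (1, 0), V = (0, 1) — the answer is frame-independent, so this choice is without loss of generality.
1. F is the midpoint of DV ⇒ F = (1/2, 1/2)
2. L lies on line CD with CL:LD = 1:(-5) ⇒ L = (-1/4, 0)
3. H lies on line VF with VH:HF = 3:1 ⇒ H = (3/8, 5/8)
4. U lies on line VF with VU:UF = 4:5 ⇒ U = (2/9, 7/9)
5. M lies on line CL with CM:ML = 5:4 ⇒ M = (-5/36, 0)
2·[HUL] = 55/288, 2·[CMV] = -5/36
[HUL]:[CMV] = 55/288:-5/36 = -11/8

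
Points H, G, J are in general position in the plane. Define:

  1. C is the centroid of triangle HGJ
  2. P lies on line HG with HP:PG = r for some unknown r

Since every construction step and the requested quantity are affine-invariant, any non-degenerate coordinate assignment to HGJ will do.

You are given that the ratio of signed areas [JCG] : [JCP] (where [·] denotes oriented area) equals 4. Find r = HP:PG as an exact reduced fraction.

Choose coordinates H = (0, 0), G = (1, 0), J = (0, 1).
1. C is the centroid of triangle HGJ ⇒ C = (1/3, 1/3)
2. With HP:PG = r, write λ = r/(r+1) so P = H + λ·(G−H); P is affine-linear in λ
Every point depending on P is an affine combination of P and λ-independent points, so each such coordinate is linear in λ; the λ² term in each signed area is a multiple of (G−H)×(G−H) = 0, so 2·[JCG] and 2·[JCP] are each linear in λ. Evaluating at λ=0 and λ=1:
  2·[JCG] = 1/3,   2·[JCP] = 2/3·λ − 1/3
So [JCG]:[JCP] = (1/3) / (2/3·λ − 1/3). Setting this equal to 4:
  1/3 = 4·(2/3·λ − 1/3)  ⇒  λ = 5/8
Then r = λ/(1−λ) = (5/8)/(3/8) = 5/3. Check: with r = 5/3, P = (5/8, 0) and [JCG]:[JCP] = 4 as required.

r = 5/3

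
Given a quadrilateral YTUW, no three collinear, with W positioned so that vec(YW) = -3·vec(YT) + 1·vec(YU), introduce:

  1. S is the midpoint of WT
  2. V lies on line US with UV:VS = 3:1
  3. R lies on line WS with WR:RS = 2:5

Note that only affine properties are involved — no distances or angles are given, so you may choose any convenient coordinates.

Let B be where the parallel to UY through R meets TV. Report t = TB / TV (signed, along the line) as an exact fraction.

t = 96/49

Work in coordinates with Y = (0, 0), T = (1, 0), U = (0, 1), W = (-3, 1).
1. S is the midpoint of WT ⇒ S = (-1, 1/2)
2. V lies on line US with UV:VS = 3:1 ⇒ V = (-3/4, 5/8)
3. R lies on line WS with WR:RS = 2:5 ⇒ R = (-17/7, 6/7)
through R parallel to UY: direction (0, -1); meets TV at B = (-17/7, 60/49)
B = T + t·(V−T) with t = 96/49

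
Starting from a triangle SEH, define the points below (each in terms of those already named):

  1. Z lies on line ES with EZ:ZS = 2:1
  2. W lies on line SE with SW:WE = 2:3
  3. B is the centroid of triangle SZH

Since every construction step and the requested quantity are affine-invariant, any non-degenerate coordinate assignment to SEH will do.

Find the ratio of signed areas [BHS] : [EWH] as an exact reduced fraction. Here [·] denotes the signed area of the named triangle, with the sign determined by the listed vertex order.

[BHS]:[EWH] = -5/27

Assign S = (0, 0), E = (1, 0), H = (0, 1) — the answer is frame-independent, so this choice is without loss of generality.
1. Z lies on line ES with EZ:ZS = 2:1 ⇒ Z = (1/3, 0)
2. W lies on line SE with SW:WE = 2:3 ⇒ W = (2/5, 0)
3. B is the centroid of triangle SZH ⇒ B = (1/9, 1/3)
2·[BHS] = 1/9, 2·[EWH] = -3/5
[BHS]:[EWH] = 1/9:-3/5 = -5/27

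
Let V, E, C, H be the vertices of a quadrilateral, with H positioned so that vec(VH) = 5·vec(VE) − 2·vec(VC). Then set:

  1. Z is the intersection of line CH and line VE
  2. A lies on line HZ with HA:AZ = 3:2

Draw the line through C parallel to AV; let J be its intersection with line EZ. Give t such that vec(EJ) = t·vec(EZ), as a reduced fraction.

t = 33/8

Choose coordinates V = (0, 0), E = (1, 0), C = (0, 1), H = (5, -2).
1. Z is the intersection of line CH and line VE ⇒ Z = (5/3, 0)
2. A lies on line HZ with HA:AZ = 3:2 ⇒ A = (3, -4/5)
through C parallel to AV: direction (-3, 4/5); meets EZ at J = (15/4, 0)
J = E + t·(Z−E) with t = 33/8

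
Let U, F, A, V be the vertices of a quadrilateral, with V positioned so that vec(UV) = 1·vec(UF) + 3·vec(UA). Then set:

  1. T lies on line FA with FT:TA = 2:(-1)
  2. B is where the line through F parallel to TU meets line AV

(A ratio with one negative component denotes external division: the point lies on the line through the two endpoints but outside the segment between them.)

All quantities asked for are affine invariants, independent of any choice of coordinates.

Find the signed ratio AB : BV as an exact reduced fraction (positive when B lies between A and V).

Set U = (0, 0), F = (1, 0), A = (0, 1), V = (1, 3); any affine frame gives the same invariant.
1. T lies on line FA with FT:TA = 2:(-1) ⇒ T = (-1, 2)
2. B is where the line through F parallel to TU meets line AV ⇒ B = (1/4, 3/2)
B = A + t·(V−A) with t = 1/4, so AB:BV = t:(1−t) = 1/4:3/4

AB:BV = 1/3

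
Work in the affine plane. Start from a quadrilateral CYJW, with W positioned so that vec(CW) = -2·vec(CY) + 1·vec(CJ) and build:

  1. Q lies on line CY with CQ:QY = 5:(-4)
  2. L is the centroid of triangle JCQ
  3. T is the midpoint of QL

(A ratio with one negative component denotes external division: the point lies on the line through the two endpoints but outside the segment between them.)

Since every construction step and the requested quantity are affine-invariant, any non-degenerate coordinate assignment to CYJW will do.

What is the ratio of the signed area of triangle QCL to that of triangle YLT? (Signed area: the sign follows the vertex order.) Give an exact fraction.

Assign C = (0, 0), Y = (1, 0), J = (0, 1), W = (-2, 1) — the answer is frame-independent, so this choice is without loss of generality.
1. Q lies on line CY with CQ:QY = 5:(-4) ⇒ Q = (5, 0)
2. L is the centroid of triangle JCQ ⇒ L = (5/3, 1/3)
3. T is the midpoint of QL ⇒ T = (10/3, 1/6)
2·[QCL] = -5/3, 2·[YLT] = -2/3
[QCL]:[YLT] = -5/3:-2/3 = 5/2

[QCL]:[YLT] = 5/2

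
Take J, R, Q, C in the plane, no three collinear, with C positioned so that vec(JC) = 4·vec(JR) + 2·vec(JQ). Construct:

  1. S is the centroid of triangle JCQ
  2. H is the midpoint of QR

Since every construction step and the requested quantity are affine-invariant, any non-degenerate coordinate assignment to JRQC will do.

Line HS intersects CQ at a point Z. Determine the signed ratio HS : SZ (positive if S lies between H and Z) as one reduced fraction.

HS:SZ = 7/8

Choose coordinates J = (0, 0), R = (1, 0), Q = (0, 1), C = (4, 2).
1. S is the centroid of triangle JCQ ⇒ S = (4/3, 1)
2. H is the midpoint of QR ⇒ H = (1/2, 1/2)
line HS meets CQ at Z = (16/7, 11/7)
S = H + t·(Z−H) with t = 7/15, so HS:SZ = 7/15:8/15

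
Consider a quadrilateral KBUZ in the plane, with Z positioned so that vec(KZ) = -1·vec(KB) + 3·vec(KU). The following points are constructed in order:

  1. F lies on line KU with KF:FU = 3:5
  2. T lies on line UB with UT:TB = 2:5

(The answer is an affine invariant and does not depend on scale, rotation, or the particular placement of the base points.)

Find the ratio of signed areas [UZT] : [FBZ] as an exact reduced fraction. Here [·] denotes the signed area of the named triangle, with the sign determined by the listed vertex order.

[UZT]:[FBZ] = -8/63

Work in coordinates with K = (0, 0), B = (1, 0), U = (0, 1), Z = (-1, 3).
1. F lies on line KU with KF:FU = 3:5 ⇒ F = (0, 3/8)
2. T lies on line UB with UT:TB = 2:5 ⇒ T = (2/7, 5/7)
2·[UZT] = -2/7, 2·[FBZ] = 9/4
[UZT]:[FBZ] = -2/7:9/4 = -8/63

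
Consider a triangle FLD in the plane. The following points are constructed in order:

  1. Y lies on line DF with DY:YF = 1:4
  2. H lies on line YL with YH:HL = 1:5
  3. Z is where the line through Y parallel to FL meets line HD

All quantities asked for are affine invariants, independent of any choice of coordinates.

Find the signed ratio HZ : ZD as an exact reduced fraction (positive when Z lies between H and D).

HZ:ZD = 2/3

Set F = (0, 0), L = (1, 0), D = (0, 1); any affine frame gives the same invariant.
1. Y lies on line DF with DY:YF = 1:4 ⇒ Y = (0, 4/5)
2. H lies on line YL with YH:HL = 1:5 ⇒ H = (1/6, 2/3)
3. Z is where the line through Y parallel to FL meets line HD ⇒ Z = (1/10, 4/5)
Z = H + t·(D−H) with t = 2/5, so HZ:ZD = t:(1−t) = 2/5:3/5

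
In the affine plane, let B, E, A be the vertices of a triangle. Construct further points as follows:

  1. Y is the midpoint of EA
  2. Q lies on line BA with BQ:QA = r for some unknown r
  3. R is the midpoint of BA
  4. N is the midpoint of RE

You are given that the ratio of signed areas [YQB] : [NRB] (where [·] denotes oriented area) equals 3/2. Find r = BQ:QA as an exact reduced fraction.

r = 3

Set B = (0, 0), E = (1, 0), A = (0, 1); any affine frame gives the same invariant.
1. Y is the midpoint of EA ⇒ Y = (1/2, 1/2)
2. With BQ:QA = r, write λ = r/(r+1) so Q = B + λ·(A−B); Q is affine-linear in λ
3. R is the midpoint of BA ⇒ R = (0, 1/2)
4. N is the midpoint of RE ⇒ N = (1/2, 1/4)
Every point depending on Q is an affine combination of Q and λ-independent points, so each such coordinate is linear in λ; the λ² term in each signed area is a multiple of (A−B)×(A−B) = 0, so 2·[YQB] and 2·[NRB] are each linear in λ. Evaluating at λ=0 and λ=1:
  2·[YQB] = 1/2·λ,   2·[NRB] = 1/4
So [YQB]:[NRB] = (1/2·λ) / (1/4). Setting this equal to 3/2:
  1/2·λ = 3/2·(1/4)  ⇒  λ = 3/4
Then r = λ/(1−λ) = (3/4)/(1/4) = 3. Check: with r = 3, Q = (0, 3/4) and [YQB]:[NRB] = 3/2 as required.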